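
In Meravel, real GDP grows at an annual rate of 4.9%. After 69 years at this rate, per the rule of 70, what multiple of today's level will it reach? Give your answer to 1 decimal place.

about 28.4 times

Doubles every ≈ 14.29 years (70/4.9).
69 years is 4.83 doublings; 2^4.83 ≈ 28.4×.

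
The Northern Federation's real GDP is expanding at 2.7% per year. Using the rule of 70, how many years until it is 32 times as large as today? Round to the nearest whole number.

Doubling time ≈ 70/2.7 = 25.93 years.
Getting to 32× needs 5 doublings: 5 × 25.93 ≈ 130 years.

≈ 130 years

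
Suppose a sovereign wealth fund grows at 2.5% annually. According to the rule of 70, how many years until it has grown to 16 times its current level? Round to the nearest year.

At 2.5% it doubles every 70/2.5 ≈ 28.00 years.
16× is 4 doublings, so 4 × 28.00 ≈ 112 years.

112 years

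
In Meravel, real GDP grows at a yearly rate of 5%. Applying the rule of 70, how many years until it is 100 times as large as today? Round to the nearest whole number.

≈ 93 years

One doubling takes 70/5 = 14.00 years.
100× is log₂ 100 ≈ 6.64 doublings, so ≈ 6.64 × 14.00 = 93 years.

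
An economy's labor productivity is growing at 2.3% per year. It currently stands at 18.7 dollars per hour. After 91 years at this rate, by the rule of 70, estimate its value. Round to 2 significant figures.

Doubling time ≈ 70/2.3 = 30.43 years.
91 years is 91/30.43 ≈ 2.99 doublings, a factor of 2^2.99 ≈ 7.94.
18.7 × 7.94 ≈ 150 dollars per hour.

≈ 150 dollars per hour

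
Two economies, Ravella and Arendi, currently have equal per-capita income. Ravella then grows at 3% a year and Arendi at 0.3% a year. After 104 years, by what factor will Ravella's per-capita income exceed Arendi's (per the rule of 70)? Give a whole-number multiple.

Rate gap = 3% − 0.3% = 2.7 points.
The ratio doubles every 70/2.7 ≈ 25.93 years.
104/25.93 ≈ 4.01 doublings → ratio ≈ 2^4.01 ≈ 16.

approximately 16 times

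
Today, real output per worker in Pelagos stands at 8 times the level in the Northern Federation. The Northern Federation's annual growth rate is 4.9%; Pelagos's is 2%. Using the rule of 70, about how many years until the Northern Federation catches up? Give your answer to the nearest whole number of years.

the Northern Federation gains on Pelagos at 4.9% − 2% = 2.9 points a year.
At that relative rate the gap halves every 70/2.9 ≈ 24.14 years.
An 8 times gap closes after 3 halvings: 3 × 24.14 ≈ 72 years.

72 years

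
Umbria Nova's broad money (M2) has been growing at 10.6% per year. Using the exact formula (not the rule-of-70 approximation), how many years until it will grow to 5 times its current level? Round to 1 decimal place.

16.0 years

t = ln(5) / ln(1 + 0.106) = 1.6094 / 0.100750 ≈ 15.97.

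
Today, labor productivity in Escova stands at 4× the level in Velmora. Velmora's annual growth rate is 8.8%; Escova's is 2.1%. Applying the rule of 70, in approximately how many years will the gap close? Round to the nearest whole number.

≈ 21 years

The growth-rate gap is 8.8% − 2.1% = 6.7 percentage points.
So the ratio between them halves every 70/6.7 ≈ 10.45 years.
A 4× gap closes after 2 halvings: 2 × 10.45 ≈ 21 years.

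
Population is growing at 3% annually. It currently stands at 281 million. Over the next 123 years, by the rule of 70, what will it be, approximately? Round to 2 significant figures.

approximately 11000 million

Doubling time ≈ 70/3 = 23.33 years.
123 years is 123/23.33 ≈ 5.27 doublings, a factor of 2^5.27 ≈ 38.59.
281 × 38.59 ≈ 11000 million.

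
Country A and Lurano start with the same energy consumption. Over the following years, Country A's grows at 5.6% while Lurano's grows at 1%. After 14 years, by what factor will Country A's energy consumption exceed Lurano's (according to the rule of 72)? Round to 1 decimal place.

about 1.9 times

Rate gap = 5.6% − 1% = 4.6 points.
The ratio doubles every 72/4.6 ≈ 15.65 years.
14/15.65 ≈ 0.89 doublings → ratio ≈ 2^0.89 ≈ 1.9.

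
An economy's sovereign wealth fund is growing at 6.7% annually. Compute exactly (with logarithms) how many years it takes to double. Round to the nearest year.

11 years

t = ln(2) / ln(1 + 0.067) = 0.6931 / 0.064851 ≈ 10.69.
≈ 11 years.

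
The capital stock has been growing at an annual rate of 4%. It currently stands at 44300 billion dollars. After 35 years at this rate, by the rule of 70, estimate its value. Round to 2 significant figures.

Doubling time ≈ 70/4 = 17.50 years.
35 years is 35/17.50 ≈ 2.00 doublings, a factor of 2^2.00 ≈ 4.00.
44300 × 4.00 ≈ 180000 billion dollars.

approximately 180000 billion dollars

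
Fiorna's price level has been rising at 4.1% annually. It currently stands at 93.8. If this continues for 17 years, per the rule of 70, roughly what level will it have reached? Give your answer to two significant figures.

Doubling time ≈ 70/4.1 = 17.07 years.
17 years is 17/17.07 ≈ 1.00 doublings, a factor of 2^1.00 ≈ 2.00.
93.8 × 2.00 ≈ 190.

approximately 190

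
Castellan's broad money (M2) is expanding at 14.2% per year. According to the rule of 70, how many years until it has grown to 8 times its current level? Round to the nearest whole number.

around 15 years

One doubling takes 70/14.2 = 4.93 years.
Getting to 8× needs 3 doublings: 3 × 4.93 ≈ 15 years.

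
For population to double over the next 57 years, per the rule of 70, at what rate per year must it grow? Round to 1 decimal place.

≈ 1.2%

70 / 57 ≈ 1.23, so about 1.2% per year.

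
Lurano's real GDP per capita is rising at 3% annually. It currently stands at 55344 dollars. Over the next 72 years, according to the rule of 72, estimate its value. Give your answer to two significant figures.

Doubling time ≈ 72/3 = 24.00 years.
72 years is 72/24.00 ≈ 3.00 doublings, a factor of 2^3.00 ≈ 8.00.
55344 × 8.00 ≈ 440000 dollars.

roughly 440000 dollars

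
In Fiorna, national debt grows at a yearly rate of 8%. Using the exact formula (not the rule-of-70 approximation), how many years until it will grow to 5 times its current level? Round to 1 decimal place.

t = ln(5) / ln(1 + 0.08) = 1.6094 / 0.076961 ≈ 20.91.

20.9 years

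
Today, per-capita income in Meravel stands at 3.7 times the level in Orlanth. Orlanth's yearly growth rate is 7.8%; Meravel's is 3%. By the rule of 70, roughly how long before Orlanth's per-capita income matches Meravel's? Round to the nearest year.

about 28 years

The growth-rate gap is 7.8% − 3% = 4.8 percentage points.
So the ratio between them halves every 70/4.8 ≈ 14.58 years.
A 3.7 times gap takes log₂(3.7) ≈ 1.89 halvings to close: 1.89 × 14.58 ≈ 28 years.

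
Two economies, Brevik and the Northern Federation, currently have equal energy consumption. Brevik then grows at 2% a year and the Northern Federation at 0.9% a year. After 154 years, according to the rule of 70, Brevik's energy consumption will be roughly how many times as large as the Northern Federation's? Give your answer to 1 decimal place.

approximately 5.4 times

Rate gap = 2% − 0.9% = 1.1 points.
The ratio doubles every 70/1.1 ≈ 63.64 years.
154/63.64 ≈ 2.42 doublings → ratio ≈ 2^2.42 ≈ 5.4.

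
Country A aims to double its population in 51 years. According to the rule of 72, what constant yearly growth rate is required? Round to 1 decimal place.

72 / 51 ≈ 1.41, so about 1.4% per year.

around 1.4% per year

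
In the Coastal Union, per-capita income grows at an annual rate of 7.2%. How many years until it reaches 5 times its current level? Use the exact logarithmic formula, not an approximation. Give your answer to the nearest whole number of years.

t = ln(5) / ln(1 + 0.072) = 1.6094 / 0.069526 ≈ 23.15.
≈ 23 years.

23 years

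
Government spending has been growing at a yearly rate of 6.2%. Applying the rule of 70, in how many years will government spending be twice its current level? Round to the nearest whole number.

Doubling time ≈ 70 / 6.2 = 11.29 years.

11 years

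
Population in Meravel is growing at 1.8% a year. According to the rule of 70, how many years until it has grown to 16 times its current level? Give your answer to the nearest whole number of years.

At 1.8% it doubles every 70/1.8 ≈ 38.89 years.
16 = 2^4, so 4 doublings → 156 years.

approximately 156 years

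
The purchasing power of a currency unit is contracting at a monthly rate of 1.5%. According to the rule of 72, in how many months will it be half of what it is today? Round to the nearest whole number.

approximately 48 months

Halving time ≈ 72 / 1.5 = 48.00 → 48 months.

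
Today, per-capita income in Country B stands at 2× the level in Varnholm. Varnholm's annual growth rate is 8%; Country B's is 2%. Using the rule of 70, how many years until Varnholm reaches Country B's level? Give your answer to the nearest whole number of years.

Varnholm gains on Country B at 8% − 2% = 6 points a year.
At that relative rate the gap halves every 70/6 ≈ 11.67 years.
A 2× gap closes after 1 halving: 1 × 11.67 ≈ 12 years.

≈ 12 years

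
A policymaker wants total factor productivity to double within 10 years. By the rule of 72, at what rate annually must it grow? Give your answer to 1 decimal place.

72 / 10 ≈ 7.20, so about 7.2% annually.

≈ 7.2%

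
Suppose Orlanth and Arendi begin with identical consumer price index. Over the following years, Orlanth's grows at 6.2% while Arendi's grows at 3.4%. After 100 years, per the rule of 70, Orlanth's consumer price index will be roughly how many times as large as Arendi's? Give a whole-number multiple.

about 16 times

Rate gap = 6.2% − 3.4% = 2.8 points.
The ratio doubles every 70/2.8 ≈ 25.00 years.
100/25.00 ≈ 4.00 doublings → ratio ≈ 2^4.00 ≈ 16.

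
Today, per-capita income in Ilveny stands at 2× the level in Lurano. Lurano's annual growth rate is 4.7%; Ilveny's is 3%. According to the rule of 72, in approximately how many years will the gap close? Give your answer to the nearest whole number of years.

Lurano gains on Ilveny at 4.7% − 3% = 1.7 points a year.
At that relative rate the gap halves every 72/1.7 ≈ 42.35 years.
A 2× gap closes after 1 halving: 1 × 42.35 ≈ 42 years.

about 42 years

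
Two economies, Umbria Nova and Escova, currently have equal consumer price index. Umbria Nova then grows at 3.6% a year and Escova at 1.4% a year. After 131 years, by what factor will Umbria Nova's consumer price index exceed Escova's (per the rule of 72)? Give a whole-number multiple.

≈ 16 times

Only the 2.2-point difference matters.
72/2.2 ≈ 32.73 years per doubling of the ratio; 131 years gives 4.00 doublings, so ≈ 16×.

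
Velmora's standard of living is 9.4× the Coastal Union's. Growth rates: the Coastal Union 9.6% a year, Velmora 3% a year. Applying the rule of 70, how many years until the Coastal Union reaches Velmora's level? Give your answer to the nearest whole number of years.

The growth-rate gap is 9.6% − 3% = 6.6 percentage points.
So the ratio between them halves every 70/6.6 ≈ 10.61 years.
A 9.4× gap takes log₂(9.4) ≈ 3.23 halvings to close: 3.23 × 10.61 ≈ 34 years.

approximately 34 years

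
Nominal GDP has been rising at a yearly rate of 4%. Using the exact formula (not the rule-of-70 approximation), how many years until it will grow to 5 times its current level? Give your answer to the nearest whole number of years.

t = ln(5) / ln(1 + 0.04) = 1.6094 / 0.039221 ≈ 41.03.
≈ 41 years.

41 years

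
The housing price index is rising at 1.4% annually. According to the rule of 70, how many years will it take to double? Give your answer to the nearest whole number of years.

At 1.4%, doubling takes about 70/1.4 = 50.00 years.

about 50 years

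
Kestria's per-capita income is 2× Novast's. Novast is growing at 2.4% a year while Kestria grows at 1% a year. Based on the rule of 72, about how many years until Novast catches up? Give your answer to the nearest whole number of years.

≈ 51 years

The growth-rate gap is 2.4% − 1% = 1.4 percentage points.
So the ratio between them halves every 72/1.4 ≈ 51.43 years.
A 2× gap closes after 1 halving: 1 × 51.43 ≈ 51 years.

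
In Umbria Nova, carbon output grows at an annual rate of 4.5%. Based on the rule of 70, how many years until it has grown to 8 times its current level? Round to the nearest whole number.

At 4.5% it doubles every 70/4.5 ≈ 15.56 years.
8 = 2^3, so 3 doublings → 47 years.

approximately 47 years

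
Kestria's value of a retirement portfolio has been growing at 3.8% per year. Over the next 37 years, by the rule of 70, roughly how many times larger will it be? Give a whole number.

approximately 4 times

Doubling time ≈ 70/3.8 = 18.42 years.
37/18.42 ≈ 2 doublings, so about 2^2 = 4×.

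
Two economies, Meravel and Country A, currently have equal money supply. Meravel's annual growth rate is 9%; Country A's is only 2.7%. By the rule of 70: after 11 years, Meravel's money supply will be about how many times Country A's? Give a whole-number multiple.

≈ 2 times

Meravel pulls ahead at 6.3 pp per year, so the ratio doubles every 70/6.3 ≈ 11.11 years.
In 11 years that's 0.99 doublings: 2^0.99 ≈ 2.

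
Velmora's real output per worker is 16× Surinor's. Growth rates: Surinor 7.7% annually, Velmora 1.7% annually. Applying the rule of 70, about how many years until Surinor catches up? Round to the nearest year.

What matters is the difference: 6 pp.
Rule of 70 on the gap: the ratio halves every 70/6 ≈ 11.67 years.
A 16× gap closes after 4 halvings: 4 × 11.67 ≈ 47 years.

roughly 47 years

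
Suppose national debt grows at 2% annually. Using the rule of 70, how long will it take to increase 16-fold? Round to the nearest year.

approximately 140 years

One doubling takes 70/2 = 35.00 years.
Getting to 16× needs 4 doublings: 4 × 35.00 ≈ 140 years.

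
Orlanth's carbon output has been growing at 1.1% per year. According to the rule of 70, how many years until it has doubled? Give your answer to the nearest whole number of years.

≈ 64 years

Doubling time ≈ 70 / 1.1 = 63.64 years.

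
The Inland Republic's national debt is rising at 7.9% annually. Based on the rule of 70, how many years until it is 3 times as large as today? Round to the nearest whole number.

At 7.9% it doubles every 70/7.9 ≈ 8.86 years.
3× is log₂ 3 ≈ 1.58 doublings, so ≈ 1.58 × 8.86 = 14 years.

roughly 14 years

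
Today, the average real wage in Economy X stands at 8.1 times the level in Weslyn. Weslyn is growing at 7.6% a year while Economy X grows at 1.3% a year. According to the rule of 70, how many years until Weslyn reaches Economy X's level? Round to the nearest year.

Weslyn gains on Economy X at 7.6% − 1.3% = 6.3 points a year.
At that relative rate the gap halves every 70/6.3 ≈ 11.11 years.
An 8.1 times gap takes log₂(8.1) ≈ 3.02 halvings to close: 3.02 × 11.11 ≈ 34 years.

approximately 34 years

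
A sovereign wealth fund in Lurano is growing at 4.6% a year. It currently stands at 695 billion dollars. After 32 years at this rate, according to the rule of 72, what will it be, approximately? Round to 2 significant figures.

Doubling time ≈ 72/4.6 = 15.65 years.
32 years is 32/15.65 ≈ 2.04 doublings, a factor of 2^2.04 ≈ 4.11.
695 × 4.11 ≈ 2900 billion dollars.

≈ 2900 billion dollars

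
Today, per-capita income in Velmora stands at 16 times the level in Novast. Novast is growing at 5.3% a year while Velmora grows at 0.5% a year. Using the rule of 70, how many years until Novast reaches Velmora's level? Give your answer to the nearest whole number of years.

58 years

Novast gains on Velmora at 5.3% − 0.5% = 4.8 points a year.
At that relative rate the gap halves every 70/4.8 ≈ 14.58 years.
A 16 times gap closes after 4 halvings: 4 × 14.58 ≈ 58 years.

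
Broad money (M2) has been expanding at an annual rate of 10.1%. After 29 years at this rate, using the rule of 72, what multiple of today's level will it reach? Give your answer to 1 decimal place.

Doubles every ≈ 7.13 years (72/10.1).
29 years is 4.07 doublings; 2^4.07 ≈ 16.8×.

about 16.8 times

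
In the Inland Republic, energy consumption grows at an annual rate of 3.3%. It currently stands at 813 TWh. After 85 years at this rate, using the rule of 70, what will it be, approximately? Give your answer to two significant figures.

Doubling time ≈ 70/3.3 = 21.21 years.
85 years is 85/21.21 ≈ 4.01 doublings, a factor of 2^4.01 ≈ 16.11.
813 × 16.11 ≈ 13000 TWh.

≈ 13000 TWh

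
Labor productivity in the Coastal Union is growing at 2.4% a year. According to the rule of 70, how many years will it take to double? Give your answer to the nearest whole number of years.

Doubling time ≈ 70 / 2.4 = 29.17 years.

around 29 years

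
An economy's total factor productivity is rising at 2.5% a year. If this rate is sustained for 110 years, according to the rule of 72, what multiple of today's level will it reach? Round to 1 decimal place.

Doubles every ≈ 28.80 years (72/2.5).
110 years is 3.82 doublings; 2^3.82 ≈ 14.1×.

roughly 14.1 times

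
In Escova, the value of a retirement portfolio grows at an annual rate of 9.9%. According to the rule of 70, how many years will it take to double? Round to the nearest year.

≈ 7 years

70/9.9 ≈ 7.07, so it doubles roughly every 7 years.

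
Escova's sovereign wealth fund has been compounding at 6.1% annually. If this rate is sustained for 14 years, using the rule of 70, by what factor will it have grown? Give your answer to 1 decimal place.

approximately 2.3 times

Doubling time ≈ 70/6.1 = 11.48 years.
14 years / 11.48 ≈ 1.22 doublings → factor 2^1.22 ≈ 2.3.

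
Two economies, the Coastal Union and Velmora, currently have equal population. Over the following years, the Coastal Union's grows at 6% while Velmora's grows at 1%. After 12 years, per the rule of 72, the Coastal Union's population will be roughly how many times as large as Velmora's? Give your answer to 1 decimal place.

around 1.8 times

Rate gap = 6% − 1% = 5 points.
The ratio doubles every 72/5 ≈ 14.40 years.
12/14.40 ≈ 0.83 doublings → ratio ≈ 2^0.83 ≈ 1.8.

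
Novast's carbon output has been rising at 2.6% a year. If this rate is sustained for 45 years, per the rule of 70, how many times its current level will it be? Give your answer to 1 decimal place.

Doubles every ≈ 26.92 years (70/2.6).
45 years is 1.67 doublings; 2^1.67 ≈ 3.2×.

approximately 3.2 times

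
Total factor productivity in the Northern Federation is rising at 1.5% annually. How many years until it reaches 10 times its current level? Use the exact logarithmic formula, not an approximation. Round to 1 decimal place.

154.7 years

t = ln(10) / ln(1 + 0.015) = 2.3026 / 0.014889 ≈ 154.65.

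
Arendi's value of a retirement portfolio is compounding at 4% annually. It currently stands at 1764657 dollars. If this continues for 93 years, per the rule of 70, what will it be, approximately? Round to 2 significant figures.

about 70000000 dollars

It doubles every 70/4 ≈ 17.50 years, so 93 years is 5.31 doublings.
2^5.31 ≈ 39.67; 1764657 × 39.67 ≈ 70000000 dollars.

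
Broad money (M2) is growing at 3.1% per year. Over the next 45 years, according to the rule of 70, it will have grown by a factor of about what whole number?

≈ 4 times

At 3.1% one doubling takes ≈ 22.58 years; 45 years is 2 of them, so ×4.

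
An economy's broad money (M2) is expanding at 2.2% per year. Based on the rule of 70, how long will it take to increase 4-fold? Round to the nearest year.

One doubling takes 70/2.2 = 31.82 years.
4 = 2^2, so 2 doublings → 64 years.

about 64 years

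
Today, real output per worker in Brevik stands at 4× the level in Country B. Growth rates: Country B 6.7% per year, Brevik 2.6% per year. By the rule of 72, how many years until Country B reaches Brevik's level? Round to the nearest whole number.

What matters is the difference: 4.1 pp.
Rule of 72 on the gap: the ratio halves every 72/4.1 ≈ 17.56 years.
A 4× gap closes after 2 halvings: 2 × 17.56 ≈ 35 years.

about 35 years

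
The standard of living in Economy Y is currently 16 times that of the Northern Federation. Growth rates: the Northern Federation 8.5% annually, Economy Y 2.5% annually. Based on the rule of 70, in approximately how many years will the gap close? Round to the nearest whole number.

What matters is the difference: 6 pp.
Rule of 70 on the gap: the ratio halves every 70/6 ≈ 11.67 years.
A 16 times gap closes after 4 halvings: 4 × 11.67 ≈ 47 years.

roughly 47 years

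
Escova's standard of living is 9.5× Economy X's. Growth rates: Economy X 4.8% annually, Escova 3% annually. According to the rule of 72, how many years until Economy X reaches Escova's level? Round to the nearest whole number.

What matters is the difference: 1.8 pp.
Rule of 72 on the gap: the ratio halves every 72/1.8 ≈ 40.00 years.
A 9.5× gap takes log₂(9.5) ≈ 3.25 halvings to close: 3.25 × 40.00 ≈ 130 years.

≈ 130 years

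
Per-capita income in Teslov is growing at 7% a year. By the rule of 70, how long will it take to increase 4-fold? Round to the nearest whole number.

One doubling takes 70/7 = 10.00 years.
4× is 2 doublings, so 2 × 10.00 ≈ 20 years.

approximately 20 years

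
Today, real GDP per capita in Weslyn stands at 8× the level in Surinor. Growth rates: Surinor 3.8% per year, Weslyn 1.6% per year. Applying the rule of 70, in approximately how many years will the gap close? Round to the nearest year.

What matters is the difference: 2.2 pp.
Rule of 70 on the gap: the ratio halves every 70/2.2 ≈ 31.82 years.
An 8× gap closes after 3 halvings: 3 × 31.82 ≈ 95 years.

approximately 95 years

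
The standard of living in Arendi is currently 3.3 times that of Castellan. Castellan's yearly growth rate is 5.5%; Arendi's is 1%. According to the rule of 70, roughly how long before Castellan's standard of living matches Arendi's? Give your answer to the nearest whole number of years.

Castellan gains on Arendi at 5.5% − 1% = 4.5 points a year.
At that relative rate the gap halves every 70/4.5 ≈ 15.56 years.
A 3.3 times gap takes log₂(3.3) ≈ 1.72 halvings to close: 1.72 × 15.56 ≈ 27 years.

about 27 years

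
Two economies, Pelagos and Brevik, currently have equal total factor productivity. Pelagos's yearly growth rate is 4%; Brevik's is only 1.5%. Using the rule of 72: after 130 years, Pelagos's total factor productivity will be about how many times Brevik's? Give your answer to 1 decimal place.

Pelagos pulls ahead at 2.5 pp per year, so the ratio doubles every 72/2.5 ≈ 28.80 years.
In 130 years that's 4.51 doublings: 2^4.51 ≈ 22.8.

approximately 22.8 times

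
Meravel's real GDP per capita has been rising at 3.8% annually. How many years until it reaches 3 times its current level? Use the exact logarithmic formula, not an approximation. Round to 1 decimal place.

t = ln(3) / ln(1 + 0.038) = 1.0986 / 0.037296 ≈ 29.46.

29.5 years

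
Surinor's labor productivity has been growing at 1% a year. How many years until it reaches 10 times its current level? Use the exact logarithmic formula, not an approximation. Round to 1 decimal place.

t = ln(10) / ln(1 + 0.01) = 2.3026 / 0.009950 ≈ 231.42.

231.4 years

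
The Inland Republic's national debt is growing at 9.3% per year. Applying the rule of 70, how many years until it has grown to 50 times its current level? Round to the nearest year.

One doubling takes 70/9.3 = 7.53 years.
50× is log₂ 50 ≈ 5.64 doublings, so ≈ 5.64 × 7.53 = 42 years.

around 42 years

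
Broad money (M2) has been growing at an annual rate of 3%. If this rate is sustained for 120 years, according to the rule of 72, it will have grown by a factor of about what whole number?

32 times

72/3 ≈ 24.00 years per doubling.
120 years fits 5 doublings: 2^5 = 32.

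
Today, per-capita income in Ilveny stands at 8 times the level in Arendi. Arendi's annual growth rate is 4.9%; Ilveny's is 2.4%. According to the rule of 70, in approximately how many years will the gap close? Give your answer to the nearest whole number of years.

84 years

Arendi gains on Ilveny at 4.9% − 2.4% = 2.5 points a year.
At that relative rate the gap halves every 70/2.5 ≈ 28.00 years.
An 8 times gap closes after 3 halvings: 3 × 28.00 ≈ 84 years.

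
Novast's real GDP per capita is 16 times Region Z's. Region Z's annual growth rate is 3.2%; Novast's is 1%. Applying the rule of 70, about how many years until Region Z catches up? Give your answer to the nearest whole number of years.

127 years

Region Z gains on Novast at 3.2% − 1% = 2.2 points a year.
At that relative rate the gap halves every 70/2.2 ≈ 31.82 years.
A 16 times gap closes after 4 halvings: 4 × 31.82 ≈ 127 years.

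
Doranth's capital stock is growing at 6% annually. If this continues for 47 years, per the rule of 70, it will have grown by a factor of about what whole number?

roughly 16 times

Doubling time ≈ 70/6 = 11.67 years.
47/11.67 ≈ 4 doublings, so about 2^4 = 16×.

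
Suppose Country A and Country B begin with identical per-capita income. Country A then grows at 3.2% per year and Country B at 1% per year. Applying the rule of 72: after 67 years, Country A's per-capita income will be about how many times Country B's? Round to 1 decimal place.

approximately 4.1 times

Only the 2.2-point difference matters.
72/2.2 ≈ 32.73 years per doubling of the ratio; 67 years gives 2.05 doublings, so ≈ 4.1×.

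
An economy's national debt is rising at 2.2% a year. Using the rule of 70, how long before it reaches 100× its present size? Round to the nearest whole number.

≈ 211 years

One doubling takes 70/2.2 = 31.82 years.
100× is log₂ 100 ≈ 6.64 doublings, so ≈ 6.64 × 31.82 = 211 years.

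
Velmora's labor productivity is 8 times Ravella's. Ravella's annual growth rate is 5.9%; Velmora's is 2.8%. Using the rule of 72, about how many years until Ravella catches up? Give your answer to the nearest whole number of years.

The growth-rate gap is 5.9% − 2.8% = 3.1 percentage points.
So the ratio between them halves every 72/3.1 ≈ 23.23 years.
An 8 times gap closes after 3 halvings: 3 × 23.23 ≈ 70 years.

roughly 70 years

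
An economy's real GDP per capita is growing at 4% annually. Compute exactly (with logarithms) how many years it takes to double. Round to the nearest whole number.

18 years

t = ln(2) / ln(1 + 0.04) = 0.6931 / 0.039221 ≈ 17.67.
≈ 18 years.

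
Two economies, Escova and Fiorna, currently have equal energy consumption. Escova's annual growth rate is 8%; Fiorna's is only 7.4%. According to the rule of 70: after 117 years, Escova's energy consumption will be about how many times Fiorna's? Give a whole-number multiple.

Rate gap = 8% − 7.4% = 0.6 points.
The ratio doubles every 70/0.6 ≈ 116.67 years.
117/116.67 ≈ 1.00 doublings → ratio ≈ 2^1.00 ≈ 2.

≈ 2 times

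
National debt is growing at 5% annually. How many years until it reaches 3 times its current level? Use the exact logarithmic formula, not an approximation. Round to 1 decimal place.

t = ln(3) / ln(1 + 0.05) = 1.0986 / 0.048790 ≈ 22.52.

22.5 years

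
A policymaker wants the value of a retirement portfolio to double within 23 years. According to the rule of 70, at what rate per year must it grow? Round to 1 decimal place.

approximately 3.0%

70 / 23 ≈ 3.04, so about 3.0% per year.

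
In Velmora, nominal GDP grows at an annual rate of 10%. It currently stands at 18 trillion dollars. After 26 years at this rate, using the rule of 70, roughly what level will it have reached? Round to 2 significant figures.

approximately 240 trillion dollars

Doubling time ≈ 70/10 = 7.00 years.
26 years is 26/7.00 ≈ 3.71 doublings, a factor of 2^3.71 ≈ 13.09.
18 × 13.09 ≈ 240 trillion dollars.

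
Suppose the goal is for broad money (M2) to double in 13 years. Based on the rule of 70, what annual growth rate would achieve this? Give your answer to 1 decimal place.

approximately 5.4%

70 / 13 ≈ 5.38, so about 5.4% a year.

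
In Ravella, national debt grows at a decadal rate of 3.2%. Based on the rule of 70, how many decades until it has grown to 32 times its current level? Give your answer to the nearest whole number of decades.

One doubling takes 70/3.2 = 21.88 decades.
Getting to 32× needs 5 doublings: 5 × 21.88 ≈ 109 decades.

roughly 109 decades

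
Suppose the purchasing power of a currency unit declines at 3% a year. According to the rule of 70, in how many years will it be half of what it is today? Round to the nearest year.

Falling at 3%, it halves about every 70/3 = 23.33 years.

about 23 years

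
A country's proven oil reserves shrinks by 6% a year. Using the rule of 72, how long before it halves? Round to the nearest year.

Falling at 6%, it halves about every 72/6 = 12.00 years.

12 years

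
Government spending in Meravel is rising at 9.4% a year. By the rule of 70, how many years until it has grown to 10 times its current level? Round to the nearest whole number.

approximately 25 years

Doubling time ≈ 70/9.4 = 7.45 years.
10× is log₂ 10 ≈ 3.32 doublings, so ≈ 3.32 × 7.45 = 25 years.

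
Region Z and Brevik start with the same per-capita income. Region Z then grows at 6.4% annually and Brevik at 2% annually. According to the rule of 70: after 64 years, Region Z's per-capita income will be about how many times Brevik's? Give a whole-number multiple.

Rate gap = 6.4% − 2% = 4.4 points.
The ratio doubles every 70/4.4 ≈ 15.91 years.
64/15.91 ≈ 4.02 doublings → ratio ≈ 2^4.02 ≈ 16.

≈ 16 times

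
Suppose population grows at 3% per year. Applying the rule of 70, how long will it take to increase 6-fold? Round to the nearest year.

One doubling takes 70/3 = 23.33 years.
Reaching 6× takes log₂(6) ≈ 2.58 doublings.
2.58 × 23.33 ≈ 60 years.

roughly 60 years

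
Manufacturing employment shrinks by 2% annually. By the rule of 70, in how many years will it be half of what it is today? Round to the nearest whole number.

about 35 years

Falling at 2%, it halves about every 70/2 = 35.00 years.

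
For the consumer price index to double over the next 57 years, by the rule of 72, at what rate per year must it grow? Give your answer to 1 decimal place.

72 / 57 ≈ 1.26, so about 1.3% per year.

roughly 1.3%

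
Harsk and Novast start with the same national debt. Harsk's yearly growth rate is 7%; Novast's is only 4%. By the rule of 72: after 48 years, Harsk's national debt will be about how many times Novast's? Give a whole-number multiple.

approximately 4 times

Harsk pulls ahead at 3 pp per year, so the ratio doubles every 72/3 ≈ 24.00 years.
In 48 years that's 2.00 doublings: 2^2.00 ≈ 4.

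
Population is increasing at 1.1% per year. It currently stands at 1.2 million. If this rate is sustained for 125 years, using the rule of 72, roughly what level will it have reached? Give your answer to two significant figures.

about 4.5 million

It doubles every 72/1.1 ≈ 65.45 years, so 125 years is 1.91 doublings.
2^1.91 ≈ 3.76; 1.2 × 3.76 ≈ 4.5 million.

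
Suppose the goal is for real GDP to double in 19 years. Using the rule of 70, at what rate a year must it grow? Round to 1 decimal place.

approximately 3.7% a year

70 / 19 ≈ 3.68, so about 3.7% a year.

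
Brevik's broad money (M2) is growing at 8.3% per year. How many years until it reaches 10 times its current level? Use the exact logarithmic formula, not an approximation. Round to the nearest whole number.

t = ln(10) / ln(1 + 0.083) = 2.3026 / 0.079735 ≈ 28.88.
≈ 29 years.

29 years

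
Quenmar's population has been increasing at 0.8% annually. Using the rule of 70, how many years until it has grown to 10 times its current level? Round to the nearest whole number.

Doubling time ≈ 70/0.8 = 87.50 years.
Reaching 10× takes log₂(10) ≈ 3.32 doublings.
3.32 × 87.50 ≈ 291 years.

about 291 years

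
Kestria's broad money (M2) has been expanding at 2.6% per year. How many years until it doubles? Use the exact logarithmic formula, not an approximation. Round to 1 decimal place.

t = ln(2) / ln(1 + 0.026) = 0.6931 / 0.025668 ≈ 27.00.

27.0 years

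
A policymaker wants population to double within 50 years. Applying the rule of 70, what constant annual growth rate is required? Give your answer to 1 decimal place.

≈ 1.4% a year

70 / 50 ≈ 1.40, so about 1.4% a year.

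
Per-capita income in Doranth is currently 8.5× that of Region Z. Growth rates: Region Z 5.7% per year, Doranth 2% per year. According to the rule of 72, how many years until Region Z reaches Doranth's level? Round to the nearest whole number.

The growth-rate gap is 5.7% − 2% = 3.7 percentage points.
So the ratio between them halves every 72/3.7 ≈ 19.46 years.
An 8.5× gap takes log₂(8.5) ≈ 3.09 halvings to close: 3.09 × 19.46 ≈ 60 years.

≈ 60 years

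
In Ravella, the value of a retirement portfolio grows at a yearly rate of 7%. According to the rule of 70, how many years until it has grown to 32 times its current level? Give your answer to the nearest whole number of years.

around 50 years

One doubling takes 70/7 = 10.00 years.
32× is 5 doublings, so 5 × 10.00 ≈ 50 years.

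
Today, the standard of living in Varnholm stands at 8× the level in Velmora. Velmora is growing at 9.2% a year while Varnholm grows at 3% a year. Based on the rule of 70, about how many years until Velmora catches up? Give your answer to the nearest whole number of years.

≈ 34 years

The growth-rate gap is 9.2% − 3% = 6.2 percentage points.
So the ratio between them halves every 70/6.2 ≈ 11.29 years.
An 8× gap closes after 3 halvings: 3 × 11.29 ≈ 34 years.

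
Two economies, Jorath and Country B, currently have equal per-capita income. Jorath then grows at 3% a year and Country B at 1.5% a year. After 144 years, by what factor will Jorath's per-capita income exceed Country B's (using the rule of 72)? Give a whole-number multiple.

around 8 times

Rate gap = 3% − 1.5% = 1.5 points.
The ratio doubles every 72/1.5 ≈ 48.00 years.
144/48.00 ≈ 3.00 doublings → ratio ≈ 2^3.00 ≈ 8.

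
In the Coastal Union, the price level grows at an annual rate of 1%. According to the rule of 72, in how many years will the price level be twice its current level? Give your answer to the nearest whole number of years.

72/1 ≈ 72.00, so it doubles roughly every 72 years.

approximately 72 years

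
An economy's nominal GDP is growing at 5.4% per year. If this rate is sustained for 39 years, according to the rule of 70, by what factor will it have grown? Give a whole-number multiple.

Doubling time ≈ 70/5.4 = 12.96 years.
39/12.96 ≈ 3 doublings, so about 2^3 = 8×.

roughly 8 times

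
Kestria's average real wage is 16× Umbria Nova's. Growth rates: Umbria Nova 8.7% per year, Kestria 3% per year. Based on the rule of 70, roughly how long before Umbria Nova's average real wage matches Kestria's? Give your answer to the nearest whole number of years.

around 49 years

Umbria Nova gains on Kestria at 8.7% − 3% = 5.7 points a year.
At that relative rate the gap halves every 70/5.7 ≈ 12.28 years.
A 16× gap closes after 4 halvings: 4 × 12.28 ≈ 49 years.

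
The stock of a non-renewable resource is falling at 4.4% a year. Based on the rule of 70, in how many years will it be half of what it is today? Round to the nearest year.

Falling at 4.4%, it halves about every 70/4.4 = 15.91 years.

about 16 years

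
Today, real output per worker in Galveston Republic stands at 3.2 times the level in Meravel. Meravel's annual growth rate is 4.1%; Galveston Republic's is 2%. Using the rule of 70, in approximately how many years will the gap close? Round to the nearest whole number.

What matters is the difference: 2.1 pp.
Rule of 70 on the gap: the ratio halves every 70/2.1 ≈ 33.33 years.
A 3.2 times gap takes log₂(3.2) ≈ 1.68 halvings to close: 1.68 × 33.33 ≈ 56 years.

56 years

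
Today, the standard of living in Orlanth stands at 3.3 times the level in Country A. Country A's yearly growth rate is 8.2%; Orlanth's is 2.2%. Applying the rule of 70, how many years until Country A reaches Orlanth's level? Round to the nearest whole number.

The growth-rate gap is 8.2% − 2.2% = 6 percentage points.
So the ratio between them halves every 70/6 ≈ 11.67 years.
A 3.3 times gap takes log₂(3.3) ≈ 1.72 halvings to close: 1.72 × 11.67 ≈ 20 years.

≈ 20 years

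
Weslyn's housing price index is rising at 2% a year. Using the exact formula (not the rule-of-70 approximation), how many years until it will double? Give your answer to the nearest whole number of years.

t = ln(2) / ln(1 + 0.02) = 0.6931 / 0.019803 ≈ 35.00.
≈ 35 years.

35 years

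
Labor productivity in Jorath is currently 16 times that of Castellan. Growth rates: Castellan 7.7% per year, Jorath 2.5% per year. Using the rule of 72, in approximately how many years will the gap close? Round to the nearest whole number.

55 years

Castellan gains on Jorath at 7.7% − 2.5% = 5.2 points a year.
At that relative rate the gap halves every 72/5.2 ≈ 13.85 years.
A 16 times gap closes after 4 halvings: 4 × 13.85 ≈ 55 years.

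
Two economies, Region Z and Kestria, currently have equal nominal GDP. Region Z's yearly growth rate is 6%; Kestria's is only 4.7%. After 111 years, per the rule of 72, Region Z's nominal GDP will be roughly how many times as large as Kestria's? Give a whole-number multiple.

≈ 4 times

Region Z pulls ahead at 1.3 pp per year, so the ratio doubles every 72/1.3 ≈ 55.38 years.
In 111 years that's 2.00 doublings: 2^2.00 ≈ 4.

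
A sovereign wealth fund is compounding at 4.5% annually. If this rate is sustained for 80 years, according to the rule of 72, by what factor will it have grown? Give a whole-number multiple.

Doubling time ≈ 72/4.5 = 16.00 years.
80/16.00 ≈ 5 doublings, so about 2^5 = 32×.

approximately 32 times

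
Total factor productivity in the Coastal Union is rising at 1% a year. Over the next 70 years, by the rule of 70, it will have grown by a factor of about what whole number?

2 times

Doubling time ≈ 70/1 = 70.00 years.
70/70.00 ≈ 1 doubling, so about 2^1 = 2×.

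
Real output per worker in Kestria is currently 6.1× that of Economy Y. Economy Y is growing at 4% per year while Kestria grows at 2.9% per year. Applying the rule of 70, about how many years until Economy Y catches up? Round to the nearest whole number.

The growth-rate gap is 4% − 2.9% = 1.1 percentage points.
So the ratio between them halves every 70/1.1 ≈ 63.64 years.
A 6.1× gap takes log₂(6.1) ≈ 2.61 halvings to close: 2.61 × 63.64 ≈ 166 years.

about 166 years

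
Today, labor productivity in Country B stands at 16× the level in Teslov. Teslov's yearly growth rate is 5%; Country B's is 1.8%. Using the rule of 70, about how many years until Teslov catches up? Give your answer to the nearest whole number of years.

What matters is the difference: 3.2 pp.
Rule of 70 on the gap: the ratio halves every 70/3.2 ≈ 21.88 years.
A 16× gap closes after 4 halvings: 4 × 21.88 ≈ 88 years.

around 88 years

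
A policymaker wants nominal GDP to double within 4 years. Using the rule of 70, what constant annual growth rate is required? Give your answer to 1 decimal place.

70 / 4 ≈ 17.50, so about 17.5% a year.

≈ 17.5% a year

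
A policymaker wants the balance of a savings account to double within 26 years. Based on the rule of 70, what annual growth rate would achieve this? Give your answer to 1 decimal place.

roughly 2.7%

70 / 26 ≈ 2.69, so about 2.7% a year.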